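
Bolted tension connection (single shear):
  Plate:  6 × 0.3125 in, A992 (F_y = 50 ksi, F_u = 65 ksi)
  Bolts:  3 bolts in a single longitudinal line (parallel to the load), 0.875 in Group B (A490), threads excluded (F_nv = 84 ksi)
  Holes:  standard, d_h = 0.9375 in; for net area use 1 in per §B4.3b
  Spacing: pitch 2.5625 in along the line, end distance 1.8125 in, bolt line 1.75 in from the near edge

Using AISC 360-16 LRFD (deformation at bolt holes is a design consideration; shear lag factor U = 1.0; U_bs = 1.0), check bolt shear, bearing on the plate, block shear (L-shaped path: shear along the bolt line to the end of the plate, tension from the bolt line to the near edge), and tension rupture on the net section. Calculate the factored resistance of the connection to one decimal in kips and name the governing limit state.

59.6 kips (block shear governs)

Bolt shear: A_b = π(0.875)²/4 = 0.60132 in². φR_n = 0.75 × 84 × 0.60132 × 3 × 1 = 113.6 kips.
Bearing (0.3125 in plate, F_u = 65 ksi): end bolts L_c = 1.8125 − 0.9375/2 = 1.34375, R_n = min(1.2×1.34375×0.3125×65, 2.4×0.875×0.3125×65) = 32.754 kips/bolt; interior L_c = 2.5625 − 0.9375 = 1.625, R_n = 39.609 kips/bolt. φR_n = 0.75 × (1×32.754 + 2×39.609) = 84.0 kips.
Block shear: shear path 1×[1.8125+2×2.5625] = 1×6.9375 in, A_gv = 2.168, A_nv = 1×(6.9375 − 2.5×1)×0.3125 = 1.3867 in²; tension to near edge: (1.75 − 0.5×1)×0.3125 = 0.39063 in². R_n = min(0.6×65×1.3867, 0.6×50×2.168) + 1.0×65×0.39063 = min(54.081, 65.04) + 25.391 = 79.472 kips. φR_n = 0.75 × 79.472 = 59.6 kips.
Tension rupture (net): A_n = (6 − 1×1)×0.3125 = 1.5625 in² (U = 1.0, A_e = A_n). φR_n = 0.75 × 65 × 1.5625 = 76.2 kips.
Governing: min(113.6, 84.0, 59.6, 76.2) = 59.6 kips → block shear.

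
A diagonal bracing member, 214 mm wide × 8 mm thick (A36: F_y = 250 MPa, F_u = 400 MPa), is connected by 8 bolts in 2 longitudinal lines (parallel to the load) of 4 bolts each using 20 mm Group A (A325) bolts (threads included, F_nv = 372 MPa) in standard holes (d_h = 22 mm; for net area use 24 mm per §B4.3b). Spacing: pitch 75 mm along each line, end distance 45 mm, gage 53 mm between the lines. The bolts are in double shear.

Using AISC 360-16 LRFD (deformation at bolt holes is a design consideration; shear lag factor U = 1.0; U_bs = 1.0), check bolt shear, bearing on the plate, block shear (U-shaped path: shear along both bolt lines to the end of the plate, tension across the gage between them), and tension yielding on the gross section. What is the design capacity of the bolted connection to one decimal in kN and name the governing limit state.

385.2 kN (gross-section yield governs)

Bolt shear: A_b = π(20)²/4 = 314.16 mm². φR_n = 0.75 × 372 × 314.16 × 8 × 2 = 1402.4 kN.
Bearing (8 mm plate, F_u = 400 MPa): end bolts L_c = 45 − 22/2 = 34, R_n = min(1.2×34×8×400, 2.4×20×8×400) = 130.56 kN/bolt; interior L_c = 75 − 22 = 53, R_n = 153.6 kN/bolt. φR_n = 0.75 × (2×130.56 + 6×153.6) = 887.0 kN.
Block shear: shear path 2×[45+3×75] = 2×270 mm, A_gv = 4320, A_nv = 2×(270 − 3.5×24)×8 = 2976 mm²; tension across gage: (53 − 1×24)×8 = 232 mm². R_n = min(0.6×400×2976, 0.6×250×4320) + 1.0×400×232 = min(714.24, 648) + 92.8 = 740.8 kN. φR_n = 0.75 × 740.8 = 555.6 kN.
Tension yield (gross): A_g = 214×8 = 1712 mm². φR_n = 0.90 × 250 × 1712 = 385.2 kN.
Governing: min(1402.4, 887.0, 555.6, 385.2) = 385.2 kN → gross-section yield.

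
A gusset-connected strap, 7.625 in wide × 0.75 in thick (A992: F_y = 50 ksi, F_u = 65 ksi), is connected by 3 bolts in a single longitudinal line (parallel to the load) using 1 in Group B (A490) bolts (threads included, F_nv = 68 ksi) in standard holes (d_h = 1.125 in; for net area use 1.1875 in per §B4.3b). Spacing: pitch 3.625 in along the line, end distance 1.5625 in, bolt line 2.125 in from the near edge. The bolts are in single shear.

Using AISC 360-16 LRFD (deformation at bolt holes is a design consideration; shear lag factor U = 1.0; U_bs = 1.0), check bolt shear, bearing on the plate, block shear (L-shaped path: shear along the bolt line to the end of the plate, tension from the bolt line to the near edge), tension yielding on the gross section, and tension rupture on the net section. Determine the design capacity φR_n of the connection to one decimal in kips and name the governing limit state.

120.2 kips (bolt shear governs)

Bolt shear: A_b = π(1)²/4 = 0.7854 in². φR_n = 0.75 × 68 × 0.7854 × 3 × 1 = 120.2 kips.
Bearing (0.75 in plate, F_u = 65 ksi): end bolts L_c = 1.5625 − 1.125/2 = 1, R_n = min(1.2×1×0.75×65, 2.4×1×0.75×65) = 58.5 kips/bolt; interior L_c = 3.625 − 1.125 = 2.5, R_n = 117 kips/bolt. φR_n = 0.75 × (1×58.5 + 2×117) = 219.4 kips.
Block shear: shear path 1×[1.5625+2×3.625] = 1×8.8125 in, A_gv = 6.6094, A_nv = 1×(8.8125 − 2.5×1.1875)×0.75 = 4.3828 in²; tension to near edge: (2.125 − 0.5×1.1875)×0.75 = 1.1484 in². R_n = min(0.6×65×4.3828, 0.6×50×6.6094) + 1.0×65×1.1484 = min(170.93, 198.28) + 74.646 = 245.58 kips. φR_n = 0.75 × 245.58 = 184.2 kips.
Tension yield (gross): A_g = 7.625×0.75 = 5.7188 in². φR_n = 0.90 × 50 × 5.7188 = 257.3 kips.
Tension rupture (net): A_n = (7.625 − 1×1.1875)×0.75 = 4.8281 in² (U = 1.0, A_e = A_n). φR_n = 0.75 × 65 × 4.8281 = 235.4 kips.
Governing: min(120.2, 219.4, 184.2, 257.3, 235.4) = 120.2 kips → bolt shear.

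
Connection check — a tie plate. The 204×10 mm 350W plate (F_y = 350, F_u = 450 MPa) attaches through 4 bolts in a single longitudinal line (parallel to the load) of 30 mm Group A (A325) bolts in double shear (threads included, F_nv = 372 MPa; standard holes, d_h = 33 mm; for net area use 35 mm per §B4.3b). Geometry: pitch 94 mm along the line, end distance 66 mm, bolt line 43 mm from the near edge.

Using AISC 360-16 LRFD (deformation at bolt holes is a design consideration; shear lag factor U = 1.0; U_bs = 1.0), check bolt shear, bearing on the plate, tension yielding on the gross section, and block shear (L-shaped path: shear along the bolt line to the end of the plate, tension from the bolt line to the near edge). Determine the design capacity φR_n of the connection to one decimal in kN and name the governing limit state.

Bolt shear: A_b = π(30)²/4 = 706.86 mm². φR_n = 0.75 × 372 × 706.86 × 4 × 2 = 1577.7 kN.
Bearing (10 mm plate, F_u = 450 MPa): end bolts L_c = 66 − 33/2 = 49.5, R_n = min(1.2×49.5×10×450, 2.4×30×10×450) = 267.3 kN/bolt; interior L_c = 94 − 33 = 61, R_n = 324 kN/bolt. φR_n = 0.75 × (1×267.3 + 3×324) = 929.5 kN.
Tension yield (gross): A_g = 204×10 = 2040 mm². φR_n = 0.90 × 350 × 2040 = 642.6 kN.
Block shear: shear path 1×[66+3×94] = 1×348 mm, A_gv = 3480, A_nv = 1×(348 − 3.5×35)×10 = 2255 mm²; tension to near edge: (43 − 0.5×35)×10 = 255 mm². R_n = min(0.6×450×2255, 0.6×350×3480) + 1.0×450×255 = min(608.85, 730.8) + 114.75 = 723.6 kN. φR_n = 0.75 × 723.6 = 542.7 kN.
Governing: min(1577.7, 929.5, 642.6, 542.7) = 542.7 kN → block shear.

542.7 kN (block shear governs)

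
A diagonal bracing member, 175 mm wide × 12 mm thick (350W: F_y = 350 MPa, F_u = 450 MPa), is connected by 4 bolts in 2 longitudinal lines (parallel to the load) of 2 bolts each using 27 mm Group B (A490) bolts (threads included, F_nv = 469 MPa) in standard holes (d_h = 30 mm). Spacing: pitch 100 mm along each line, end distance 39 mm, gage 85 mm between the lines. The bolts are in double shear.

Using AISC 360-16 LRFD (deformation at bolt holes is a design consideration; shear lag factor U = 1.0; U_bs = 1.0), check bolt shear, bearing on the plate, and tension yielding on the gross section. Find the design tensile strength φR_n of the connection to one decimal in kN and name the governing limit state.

Bolt shear: A_b = π(27)²/4 = 572.56 mm². φR_n = 0.75 × 469 × 572.56 × 4 × 2 = 1611.2 kN.
Bearing (12 mm plate, F_u = 450 MPa): end bolts L_c = 39 − 30/2 = 24, R_n = min(1.2×24×12×450, 2.4×27×12×450) = 155.52 kN/bolt; interior L_c = 100 − 30 = 70, R_n = 349.92 kN/bolt. φR_n = 0.75 × (2×155.52 + 2×349.92) = 758.2 kN.
Tension yield (gross): A_g = 175×12 = 2100 mm². φR_n = 0.90 × 350 × 2100 = 661.5 kN.
Governing: min(1611.2, 758.2, 661.5) = 661.5 kN → gross-section yield.

661.5 kN (gross-section yield governs)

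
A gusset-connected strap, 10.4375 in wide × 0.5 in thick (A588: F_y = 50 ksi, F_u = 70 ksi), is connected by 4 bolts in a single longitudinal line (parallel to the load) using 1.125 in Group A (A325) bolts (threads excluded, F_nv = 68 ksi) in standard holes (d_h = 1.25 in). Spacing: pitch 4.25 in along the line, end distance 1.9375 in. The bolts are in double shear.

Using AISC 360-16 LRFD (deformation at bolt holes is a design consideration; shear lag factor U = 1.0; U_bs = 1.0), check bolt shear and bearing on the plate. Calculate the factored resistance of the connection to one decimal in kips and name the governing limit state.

Bolt shear: A_b = π(1.125)²/4 = 0.99402 in². φR_n = 0.75 × 68 × 0.99402 × 4 × 2 = 405.6 kips.
Bearing (0.5 in plate, F_u = 70 ksi): end bolts L_c = 1.9375 − 1.25/2 = 1.3125, R_n = min(1.2×1.3125×0.5×70, 2.4×1.125×0.5×70) = 55.125 kips/bolt; interior L_c = 4.25 − 1.25 = 3, R_n = 94.5 kips/bolt. φR_n = 0.75 × (1×55.125 + 3×94.5) = 254.0 kips.
Governing: min(405.6, 254.0) = 254.0 kips → bearing.

254.0 kips (bearing governs)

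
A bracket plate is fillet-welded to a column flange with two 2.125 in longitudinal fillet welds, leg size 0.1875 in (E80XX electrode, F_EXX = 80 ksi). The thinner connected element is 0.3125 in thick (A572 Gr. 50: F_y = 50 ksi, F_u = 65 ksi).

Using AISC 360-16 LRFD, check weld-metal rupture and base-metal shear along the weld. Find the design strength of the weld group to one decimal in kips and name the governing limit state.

Weld metal: throat = 0.707×0.1875 = 0.13256 in, L = 2×2.125 = 4.25 in. φR_n = 0.75 × 0.6 × 80 × 0.13256 × 4.25 = 20.3 kips.
Base metal shear (0.3125 in plate): yield φR_n = 1.0×0.6×50×0.3125×4.25 = 39.8 kips; rupture φR_n = 0.75×0.6×65×0.3125×4.25 = 38.8 kips; take 38.8 kips (rupture).
Governing: min(20.3, 38.8) = 20.3 kips → weld metal.

20.3 kips (weld metal governs)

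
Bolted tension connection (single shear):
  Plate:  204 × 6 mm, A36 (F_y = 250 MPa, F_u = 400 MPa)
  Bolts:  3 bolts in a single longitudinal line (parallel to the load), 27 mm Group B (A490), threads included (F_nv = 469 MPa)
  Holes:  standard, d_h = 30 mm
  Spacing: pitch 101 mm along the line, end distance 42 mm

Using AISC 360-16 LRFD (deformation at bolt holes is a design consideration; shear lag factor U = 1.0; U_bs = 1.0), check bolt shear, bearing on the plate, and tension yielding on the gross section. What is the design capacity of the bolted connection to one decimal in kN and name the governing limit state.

275.4 kN (gross-section yield governs)

Bolt shear: A_b = π(27)²/4 = 572.56 mm². φR_n = 0.75 × 469 × 572.56 × 3 × 1 = 604.2 kN.
Bearing (6 mm plate, F_u = 400 MPa): end bolts L_c = 42 − 30/2 = 27, R_n = min(1.2×27×6×400, 2.4×27×6×400) = 77.76 kN/bolt; interior L_c = 101 − 30 = 71, R_n = 155.52 kN/bolt. φR_n = 0.75 × (1×77.76 + 2×155.52) = 291.6 kN.
Tension yield (gross): A_g = 204×6 = 1224 mm². φR_n = 0.90 × 250 × 1224 = 275.4 kN.
Governing: min(604.2, 291.6, 275.4) = 275.4 kN → gross-section yield.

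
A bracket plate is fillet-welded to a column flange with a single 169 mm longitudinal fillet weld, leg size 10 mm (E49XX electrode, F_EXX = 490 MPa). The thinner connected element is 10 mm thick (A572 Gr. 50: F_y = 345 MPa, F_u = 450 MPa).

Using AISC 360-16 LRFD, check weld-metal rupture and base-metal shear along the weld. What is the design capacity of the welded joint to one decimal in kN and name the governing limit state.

263.5 kN (weld metal governs)

Weld metal: throat = 0.707×10 = 7.07 mm, L = 169 mm. φR_n = 0.75 × 0.6 × 490 × 7.07 × 169 = 263.5 kN.
Base metal shear (10 mm plate): yield φR_n = 1.0×0.6×345×10×169 = 349.8 kN; rupture φR_n = 0.75×0.6×450×10×169 = 342.2 kN; take 342.2 kN (rupture).
Governing: min(263.5, 342.2) = 263.5 kN → weld metal.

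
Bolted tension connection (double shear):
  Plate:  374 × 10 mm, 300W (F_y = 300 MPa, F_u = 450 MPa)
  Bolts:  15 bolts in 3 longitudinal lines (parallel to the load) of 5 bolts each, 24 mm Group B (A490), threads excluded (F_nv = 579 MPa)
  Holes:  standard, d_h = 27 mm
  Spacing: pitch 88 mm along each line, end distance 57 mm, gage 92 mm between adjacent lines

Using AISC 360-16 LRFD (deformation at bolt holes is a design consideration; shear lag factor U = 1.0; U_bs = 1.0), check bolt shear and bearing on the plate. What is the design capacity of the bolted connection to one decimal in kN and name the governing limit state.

Bolt shear: A_b = π(24)²/4 = 452.39 mm². φR_n = 0.75 × 579 × 452.39 × 15 × 2 = 5893.5 kN.
Bearing (10 mm plate, F_u = 450 MPa): end bolts L_c = 57 − 27/2 = 43.5, R_n = min(1.2×43.5×10×450, 2.4×24×10×450) = 234.9 kN/bolt; interior L_c = 88 − 27 = 61, R_n = 259.2 kN/bolt. φR_n = 0.75 × (3×234.9 + 12×259.2) = 2861.3 kN.
Governing: min(5893.5, 2861.3) = 2861.3 kN → bearing.

2861.3 kN (bearing governs)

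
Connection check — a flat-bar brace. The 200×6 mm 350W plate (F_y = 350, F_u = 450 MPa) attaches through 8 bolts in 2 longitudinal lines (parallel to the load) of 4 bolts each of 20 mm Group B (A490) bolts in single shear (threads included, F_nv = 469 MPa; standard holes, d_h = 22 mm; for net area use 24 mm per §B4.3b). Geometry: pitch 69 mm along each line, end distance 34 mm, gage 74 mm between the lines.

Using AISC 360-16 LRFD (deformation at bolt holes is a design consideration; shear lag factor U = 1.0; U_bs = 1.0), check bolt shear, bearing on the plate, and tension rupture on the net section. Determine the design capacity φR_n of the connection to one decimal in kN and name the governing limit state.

307.8 kN (net-section rupture governs)

Bolt shear: A_b = π(20)²/4 = 314.16 mm². φR_n = 0.75 × 469 × 314.16 × 8 × 1 = 884.0 kN.
Bearing (6 mm plate, F_u = 450 MPa): end bolts L_c = 34 − 22/2 = 23, R_n = min(1.2×23×6×450, 2.4×20×6×450) = 74.52 kN/bolt; interior L_c = 69 − 22 = 47, R_n = 129.6 kN/bolt. φR_n = 0.75 × (2×74.52 + 6×129.6) = 695.0 kN.
Tension rupture (net): A_n = (200 − 2×24)×6 = 912 mm² (U = 1.0, A_e = A_n). φR_n = 0.75 × 450 × 912 = 307.8 kN.
Governing: min(884.0, 695.0, 307.8) = 307.8 kN → net-section rupture.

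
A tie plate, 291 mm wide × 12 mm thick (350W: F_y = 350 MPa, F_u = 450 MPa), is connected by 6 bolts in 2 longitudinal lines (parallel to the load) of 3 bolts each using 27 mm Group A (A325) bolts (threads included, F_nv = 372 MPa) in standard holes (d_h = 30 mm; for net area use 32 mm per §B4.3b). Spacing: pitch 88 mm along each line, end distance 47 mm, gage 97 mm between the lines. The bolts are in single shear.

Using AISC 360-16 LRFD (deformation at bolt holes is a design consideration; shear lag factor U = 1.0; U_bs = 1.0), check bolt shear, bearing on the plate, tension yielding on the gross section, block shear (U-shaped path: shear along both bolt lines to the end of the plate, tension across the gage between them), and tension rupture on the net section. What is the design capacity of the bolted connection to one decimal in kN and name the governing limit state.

919.4 kN (net-section rupture governs)

Bolt shear: A_b = π(27)²/4 = 572.56 mm². φR_n = 0.75 × 372 × 572.56 × 6 × 1 = 958.5 kN.
Bearing (12 mm plate, F_u = 450 MPa): end bolts L_c = 47 − 30/2 = 32, R_n = min(1.2×32×12×450, 2.4×27×12×450) = 207.36 kN/bolt; interior L_c = 88 − 30 = 58, R_n = 349.92 kN/bolt. φR_n = 0.75 × (2×207.36 + 4×349.92) = 1360.8 kN.
Tension yield (gross): A_g = 291×12 = 3492 mm². φR_n = 0.90 × 350 × 3492 = 1100.0 kN.
Block shear: shear path 2×[47+2×88] = 2×223 mm, A_gv = 5352, A_nv = 2×(223 − 2.5×32)×12 = 3432 mm²; tension across gage: (97 − 1×32)×12 = 780 mm². R_n = min(0.6×450×3432, 0.6×350×5352) + 1.0×450×780 = min(926.64, 1123.9) + 351 = 1277.6 kN. φR_n = 0.75 × 1277.6 = 958.2 kN.
Tension rupture (net): A_n = (291 − 2×32)×12 = 2724 mm² (U = 1.0, A_e = A_n). φR_n = 0.75 × 450 × 2724 = 919.4 kN.
Governing: min(958.5, 1360.8, 1100.0, 958.2, 919.4) = 919.4 kN → net-section rupture.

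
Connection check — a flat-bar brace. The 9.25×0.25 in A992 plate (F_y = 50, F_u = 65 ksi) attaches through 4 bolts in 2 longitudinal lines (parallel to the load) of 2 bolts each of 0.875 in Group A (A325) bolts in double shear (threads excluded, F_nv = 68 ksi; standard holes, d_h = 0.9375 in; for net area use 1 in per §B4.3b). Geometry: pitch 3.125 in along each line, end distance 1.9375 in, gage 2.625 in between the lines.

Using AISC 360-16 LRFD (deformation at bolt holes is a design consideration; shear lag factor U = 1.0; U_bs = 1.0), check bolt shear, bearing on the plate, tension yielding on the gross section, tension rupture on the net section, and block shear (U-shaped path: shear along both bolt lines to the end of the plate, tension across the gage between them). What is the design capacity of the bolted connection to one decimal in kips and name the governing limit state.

Bolt shear: A_b = π(0.875)²/4 = 0.60132 in². φR_n = 0.75 × 68 × 0.60132 × 4 × 2 = 245.3 kips.
Bearing (0.25 in plate, F_u = 65 ksi): end bolts L_c = 1.9375 − 0.9375/2 = 1.46875, R_n = min(1.2×1.46875×0.25×65, 2.4×0.875×0.25×65) = 28.641 kips/bolt; interior L_c = 3.125 − 0.9375 = 2.1875, R_n = 34.125 kips/bolt. φR_n = 0.75 × (2×28.641 + 2×34.125) = 94.1 kips.
Tension yield (gross): A_g = 9.25×0.25 = 2.3125 in². φR_n = 0.90 × 50 × 2.3125 = 104.1 kips.
Tension rupture (net): A_n = (9.25 − 2×1)×0.25 = 1.8125 in² (U = 1.0, A_e = A_n). φR_n = 0.75 × 65 × 1.8125 = 88.4 kips.
Block shear: shear path 2×[1.9375+1×3.125] = 2×5.0625 in, A_gv = 2.5313, A_nv = 2×(5.0625 − 1.5×1)×0.25 = 1.7813 in²; tension across gage: (2.625 − 1×1)×0.25 = 0.40625 in². R_n = min(0.6×65×1.7813, 0.6×50×2.5313) + 1.0×65×0.40625 = min(69.471, 75.939) + 26.406 = 95.877 kips. φR_n = 0.75 × 95.877 = 71.9 kips.
Governing: min(245.3, 94.1, 104.1, 88.4, 71.9) = 71.9 kips → block shear.

71.9 kips (block shear governs)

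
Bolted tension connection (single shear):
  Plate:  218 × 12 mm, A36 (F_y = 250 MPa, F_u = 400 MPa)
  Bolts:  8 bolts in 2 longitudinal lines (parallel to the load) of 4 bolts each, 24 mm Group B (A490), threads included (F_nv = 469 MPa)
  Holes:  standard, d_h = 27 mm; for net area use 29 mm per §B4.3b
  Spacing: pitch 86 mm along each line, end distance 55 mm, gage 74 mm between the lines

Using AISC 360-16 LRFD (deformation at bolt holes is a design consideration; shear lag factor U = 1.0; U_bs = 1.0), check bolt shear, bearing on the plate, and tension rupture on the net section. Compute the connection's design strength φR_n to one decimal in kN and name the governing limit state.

576.0 kN (net-section rupture governs)

Bolt shear: A_b = π(24)²/4 = 452.39 mm². φR_n = 0.75 × 469 × 452.39 × 8 × 1 = 1273.0 kN.
Bearing (12 mm plate, F_u = 400 MPa): end bolts L_c = 55 − 27/2 = 41.5, R_n = min(1.2×41.5×12×400, 2.4×24×12×400) = 239.04 kN/bolt; interior L_c = 86 − 27 = 59, R_n = 276.48 kN/bolt. φR_n = 0.75 × (2×239.04 + 6×276.48) = 1602.7 kN.
Tension rupture (net): A_n = (218 − 2×29)×12 = 1920 mm² (U = 1.0, A_e = A_n). φR_n = 0.75 × 400 × 1920 = 576.0 kN.
Governing: min(1273.0, 1602.7, 576.0) = 576.0 kN → net-section rupture.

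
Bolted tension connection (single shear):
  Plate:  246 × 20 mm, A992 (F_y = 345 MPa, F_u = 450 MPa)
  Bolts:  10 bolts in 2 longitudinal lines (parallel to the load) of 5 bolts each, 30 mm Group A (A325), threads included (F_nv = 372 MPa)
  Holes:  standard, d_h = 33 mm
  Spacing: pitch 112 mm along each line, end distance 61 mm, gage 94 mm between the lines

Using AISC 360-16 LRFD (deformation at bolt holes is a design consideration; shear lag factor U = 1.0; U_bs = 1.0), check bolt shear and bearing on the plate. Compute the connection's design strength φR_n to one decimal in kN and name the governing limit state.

Bolt shear: A_b = π(30)²/4 = 706.86 mm². φR_n = 0.75 × 372 × 706.86 × 10 × 1 = 1972.1 kN.
Bearing (20 mm plate, F_u = 450 MPa): end bolts L_c = 61 − 33/2 = 44.5, R_n = min(1.2×44.5×20×450, 2.4×30×20×450) = 480.6 kN/bolt; interior L_c = 112 − 33 = 79, R_n = 648 kN/bolt. φR_n = 0.75 × (2×480.6 + 8×648) = 4608.9 kN.
Governing: min(1972.1, 4608.9) = 1972.1 kN → bolt shear.

1972.1 kN (bolt shear governs)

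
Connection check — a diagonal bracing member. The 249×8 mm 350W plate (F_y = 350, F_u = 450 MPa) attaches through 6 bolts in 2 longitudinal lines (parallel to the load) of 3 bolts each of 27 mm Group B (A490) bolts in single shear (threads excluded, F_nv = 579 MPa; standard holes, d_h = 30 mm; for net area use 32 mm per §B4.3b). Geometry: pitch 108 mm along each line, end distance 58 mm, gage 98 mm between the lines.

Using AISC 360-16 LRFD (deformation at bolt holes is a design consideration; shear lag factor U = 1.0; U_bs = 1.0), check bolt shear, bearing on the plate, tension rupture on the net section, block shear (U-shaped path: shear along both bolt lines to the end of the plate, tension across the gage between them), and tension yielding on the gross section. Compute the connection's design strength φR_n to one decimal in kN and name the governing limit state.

Bolt shear: A_b = π(27)²/4 = 572.56 mm². φR_n = 0.75 × 579 × 572.56 × 6 × 1 = 1491.8 kN.
Bearing (8 mm plate, F_u = 450 MPa): end bolts L_c = 58 − 30/2 = 43, R_n = min(1.2×43×8×450, 2.4×27×8×450) = 185.76 kN/bolt; interior L_c = 108 − 30 = 78, R_n = 233.28 kN/bolt. φR_n = 0.75 × (2×185.76 + 4×233.28) = 978.5 kN.
Tension rupture (net): A_n = (249 − 2×32)×8 = 1480 mm² (U = 1.0, A_e = A_n). φR_n = 0.75 × 450 × 1480 = 499.5 kN.
Block shear: shear path 2×[58+2×108] = 2×274 mm, A_gv = 4384, A_nv = 2×(274 − 2.5×32)×8 = 3104 mm²; tension across gage: (98 − 1×32)×8 = 528 mm². R_n = min(0.6×450×3104, 0.6×350×4384) + 1.0×450×528 = min(838.08, 920.64) + 237.6 = 1075.7 kN. φR_n = 0.75 × 1075.7 = 806.8 kN.
Tension yield (gross): A_g = 249×8 = 1992 mm². φR_n = 0.90 × 350 × 1992 = 627.5 kN.
Governing: min(1491.8, 978.5, 499.5, 806.8, 627.5) = 499.5 kN → net-section rupture.

499.5 kN (net-section rupture governs)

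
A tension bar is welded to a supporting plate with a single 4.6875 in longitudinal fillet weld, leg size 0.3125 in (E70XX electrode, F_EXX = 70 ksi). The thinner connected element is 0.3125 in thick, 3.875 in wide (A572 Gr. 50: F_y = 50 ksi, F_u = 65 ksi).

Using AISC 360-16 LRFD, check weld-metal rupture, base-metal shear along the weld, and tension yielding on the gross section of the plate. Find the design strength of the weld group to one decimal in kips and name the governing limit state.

32.6 kips (weld metal governs)

Weld metal: throat = 0.707×0.3125 = 0.22094 in, L = 4.6875 in. φR_n = 0.75 × 0.6 × 70 × 0.22094 × 4.6875 = 32.6 kips.
Base metal shear (0.3125 in plate): yield φR_n = 1.0×0.6×50×0.3125×4.6875 = 43.9 kips; rupture φR_n = 0.75×0.6×65×0.3125×4.6875 = 42.8 kips; take 42.8 kips (rupture).
Tension yield (gross): A_g = 3.875×0.3125 = 1.2109 in². φR_n = 0.90 × 50 × 1.2109 = 54.5 kips.
Governing: min(32.6, 42.8, 54.5) = 32.6 kips → weld metal.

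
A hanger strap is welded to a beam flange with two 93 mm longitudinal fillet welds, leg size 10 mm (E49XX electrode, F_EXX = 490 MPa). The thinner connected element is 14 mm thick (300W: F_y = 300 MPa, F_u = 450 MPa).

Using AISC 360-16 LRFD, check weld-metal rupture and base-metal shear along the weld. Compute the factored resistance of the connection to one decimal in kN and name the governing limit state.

Weld metal: throat = 0.707×10 = 7.07 mm, L = 2×93 = 186 mm. φR_n = 0.75 × 0.6 × 490 × 7.07 × 186 = 290.0 kN.
Base metal shear (14 mm plate): yield φR_n = 1.0×0.6×300×14×186 = 468.7 kN; rupture φR_n = 0.75×0.6×450×14×186 = 527.3 kN; take 468.7 kN (yield).
Governing: min(290.0, 468.7) = 290.0 kN → weld metal.

290.0 kN (weld metal governs)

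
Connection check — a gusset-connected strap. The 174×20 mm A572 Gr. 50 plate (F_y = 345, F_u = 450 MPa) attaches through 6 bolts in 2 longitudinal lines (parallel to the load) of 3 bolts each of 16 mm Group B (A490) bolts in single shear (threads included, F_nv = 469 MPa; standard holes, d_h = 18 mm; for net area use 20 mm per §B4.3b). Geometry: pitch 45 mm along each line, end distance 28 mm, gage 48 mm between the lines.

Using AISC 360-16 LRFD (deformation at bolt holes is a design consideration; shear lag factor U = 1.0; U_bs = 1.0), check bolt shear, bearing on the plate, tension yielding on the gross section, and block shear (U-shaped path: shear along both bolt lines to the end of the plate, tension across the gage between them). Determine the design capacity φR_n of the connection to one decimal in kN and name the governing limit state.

424.3 kN (bolt shear governs)

Bolt shear: A_b = π(16)²/4 = 201.06 mm². φR_n = 0.75 × 469 × 201.06 × 6 × 1 = 424.3 kN.
Bearing (20 mm plate, F_u = 450 MPa): end bolts L_c = 28 − 18/2 = 19, R_n = min(1.2×19×20×450, 2.4×16×20×450) = 205.2 kN/bolt; interior L_c = 45 − 18 = 27, R_n = 291.6 kN/bolt. φR_n = 0.75 × (2×205.2 + 4×291.6) = 1182.6 kN.
Tension yield (gross): A_g = 174×20 = 3480 mm². φR_n = 0.90 × 345 × 3480 = 1080.5 kN.
Block shear: shear path 2×[28+2×45] = 2×118 mm, A_gv = 4720, A_nv = 2×(118 − 2.5×20)×20 = 2720 mm²; tension across gage: (48 − 1×20)×20 = 560 mm². R_n = min(0.6×450×2720, 0.6×345×4720) + 1.0×450×560 = min(734.4, 977.04) + 252 = 986.4 kN. φR_n = 0.75 × 986.4 = 739.8 kN.
Governing: min(424.3, 1182.6, 1080.5, 739.8) = 424.3 kN → bolt shear.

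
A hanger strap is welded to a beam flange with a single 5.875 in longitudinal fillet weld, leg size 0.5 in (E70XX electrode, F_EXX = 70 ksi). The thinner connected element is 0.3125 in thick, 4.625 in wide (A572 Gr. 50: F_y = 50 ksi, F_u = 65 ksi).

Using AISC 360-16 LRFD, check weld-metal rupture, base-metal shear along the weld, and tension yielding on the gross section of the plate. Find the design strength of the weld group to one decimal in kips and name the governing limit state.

53.7 kips (base-metal shear governs)

Weld metal: throat = 0.707×0.5 = 0.3535 in, L = 5.875 in. φR_n = 0.75 × 0.6 × 70 × 0.3535 × 5.875 = 65.4 kips.
Base metal shear (0.3125 in plate): yield φR_n = 1.0×0.6×50×0.3125×5.875 = 55.1 kips; rupture φR_n = 0.75×0.6×65×0.3125×5.875 = 53.7 kips; take 53.7 kips (rupture).
Tension yield (gross): A_g = 4.625×0.3125 = 1.4453 in². φR_n = 0.90 × 50 × 1.4453 = 65.0 kips.
Governing: min(65.4, 53.7, 65.0) = 53.7 kips → base-metal shear.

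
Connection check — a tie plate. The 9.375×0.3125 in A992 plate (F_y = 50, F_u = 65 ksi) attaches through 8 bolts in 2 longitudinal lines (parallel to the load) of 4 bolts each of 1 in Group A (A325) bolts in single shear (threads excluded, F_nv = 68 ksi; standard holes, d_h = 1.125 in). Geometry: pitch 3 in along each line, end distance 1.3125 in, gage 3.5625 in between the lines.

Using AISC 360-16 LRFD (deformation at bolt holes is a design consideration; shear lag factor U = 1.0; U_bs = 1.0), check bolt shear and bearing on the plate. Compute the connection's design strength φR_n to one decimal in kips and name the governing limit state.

233.1 kips (bearing governs)

Bolt shear: A_b = π(1)²/4 = 0.7854 in². φR_n = 0.75 × 68 × 0.7854 × 8 × 1 = 320.4 kips.
Bearing (0.3125 in plate, F_u = 65 ksi): end bolts L_c = 1.3125 − 1.125/2 = 0.75, R_n = min(1.2×0.75×0.3125×65, 2.4×1×0.3125×65) = 18.281 kips/bolt; interior L_c = 3 − 1.125 = 1.875, R_n = 45.703 kips/bolt. φR_n = 0.75 × (2×18.281 + 6×45.703) = 233.1 kips.
Governing: min(320.4, 233.1) = 233.1 kips → bearing.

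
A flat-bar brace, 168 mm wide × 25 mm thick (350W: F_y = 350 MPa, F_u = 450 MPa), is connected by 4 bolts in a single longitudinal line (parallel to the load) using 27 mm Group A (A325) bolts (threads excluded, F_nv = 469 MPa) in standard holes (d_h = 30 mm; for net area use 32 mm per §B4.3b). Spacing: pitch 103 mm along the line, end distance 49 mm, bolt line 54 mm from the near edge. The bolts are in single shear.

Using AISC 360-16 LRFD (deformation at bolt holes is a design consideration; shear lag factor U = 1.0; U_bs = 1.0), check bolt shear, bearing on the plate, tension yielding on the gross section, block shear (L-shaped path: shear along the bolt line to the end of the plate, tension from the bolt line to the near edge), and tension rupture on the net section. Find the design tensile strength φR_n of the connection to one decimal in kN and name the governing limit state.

Bolt shear: A_b = π(27)²/4 = 572.56 mm². φR_n = 0.75 × 469 × 572.56 × 4 × 1 = 805.6 kN.
Bearing (25 mm plate, F_u = 450 MPa): end bolts L_c = 49 − 30/2 = 34, R_n = min(1.2×34×25×450, 2.4×27×25×450) = 459 kN/bolt; interior L_c = 103 − 30 = 73, R_n = 729 kN/bolt. φR_n = 0.75 × (1×459 + 3×729) = 1984.5 kN.
Tension yield (gross): A_g = 168×25 = 4200 mm². φR_n = 0.90 × 350 × 4200 = 1323.0 kN.
Block shear: shear path 1×[49+3×103] = 1×358 mm, A_gv = 8950, A_nv = 1×(358 − 3.5×32)×25 = 6150 mm²; tension to near edge: (54 − 0.5×32)×25 = 950 mm². R_n = min(0.6×450×6150, 0.6×350×8950) + 1.0×450×950 = min(1660.5, 1879.5) + 427.5 = 2088 kN. φR_n = 0.75 × 2088 = 1566.0 kN.
Tension rupture (net): A_n = (168 − 1×32)×25 = 3400 mm² (U = 1.0, A_e = A_n). φR_n = 0.75 × 450 × 3400 = 1147.5 kN.
Governing: min(805.6, 1984.5, 1323.0, 1566.0, 1147.5) = 805.6 kN → bolt shear.

805.6 kN (bolt shear governs)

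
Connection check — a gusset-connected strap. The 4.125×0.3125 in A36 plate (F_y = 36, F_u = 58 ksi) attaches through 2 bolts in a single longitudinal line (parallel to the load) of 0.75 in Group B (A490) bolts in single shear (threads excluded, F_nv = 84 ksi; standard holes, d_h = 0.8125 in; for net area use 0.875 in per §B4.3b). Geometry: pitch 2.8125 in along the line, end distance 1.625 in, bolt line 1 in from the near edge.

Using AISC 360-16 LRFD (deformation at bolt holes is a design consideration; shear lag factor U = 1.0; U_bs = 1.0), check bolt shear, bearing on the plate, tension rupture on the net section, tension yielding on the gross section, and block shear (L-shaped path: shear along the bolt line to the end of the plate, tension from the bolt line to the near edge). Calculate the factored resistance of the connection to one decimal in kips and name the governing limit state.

30.1 kips (block shear governs)

Bolt shear: A_b = π(0.75)²/4 = 0.44179 in². φR_n = 0.75 × 84 × 0.44179 × 2 × 1 = 55.7 kips.
Bearing (0.3125 in plate, F_u = 58 ksi): end bolts L_c = 1.625 − 0.8125/2 = 1.21875, R_n = min(1.2×1.21875×0.3125×58, 2.4×0.75×0.3125×58) = 26.508 kips/bolt; interior L_c = 2.8125 − 0.8125 = 2, R_n = 32.625 kips/bolt. φR_n = 0.75 × (1×26.508 + 1×32.625) = 44.3 kips.
Tension rupture (net): A_n = (4.125 − 1×0.875)×0.3125 = 1.0156 in² (U = 1.0, A_e = A_n). φR_n = 0.75 × 58 × 1.0156 = 44.2 kips.
Tension yield (gross): A_g = 4.125×0.3125 = 1.2891 in². φR_n = 0.90 × 36 × 1.2891 = 41.8 kips.
Block shear: shear path 1×[1.625+1×2.8125] = 1×4.4375 in, A_gv = 1.3867, A_nv = 1×(4.4375 − 1.5×0.875)×0.3125 = 0.97656 in²; tension to near edge: (1 − 0.5×0.875)×0.3125 = 0.17578 in². R_n = min(0.6×58×0.97656, 0.6×36×1.3867) + 1.0×58×0.17578 = min(33.984, 29.953) + 10.195 = 40.148 kips. φR_n = 0.75 × 40.148 = 30.1 kips.
Governing: min(55.7, 44.3, 44.2, 41.8, 30.1) = 30.1 kips → block shear.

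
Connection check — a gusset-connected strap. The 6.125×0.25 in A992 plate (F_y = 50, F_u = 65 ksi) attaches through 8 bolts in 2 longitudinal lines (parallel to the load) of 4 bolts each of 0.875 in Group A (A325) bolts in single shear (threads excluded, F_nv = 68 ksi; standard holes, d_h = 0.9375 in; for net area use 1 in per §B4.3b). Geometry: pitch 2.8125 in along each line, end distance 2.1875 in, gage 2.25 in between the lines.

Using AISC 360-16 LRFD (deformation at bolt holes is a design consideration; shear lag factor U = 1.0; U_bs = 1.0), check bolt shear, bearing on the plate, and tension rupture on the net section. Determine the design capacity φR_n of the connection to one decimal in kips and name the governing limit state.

Bolt shear: A_b = π(0.875)²/4 = 0.60132 in². φR_n = 0.75 × 68 × 0.60132 × 8 × 1 = 245.3 kips.
Bearing (0.25 in plate, F_u = 65 ksi): end bolts L_c = 2.1875 − 0.9375/2 = 1.71875, R_n = min(1.2×1.71875×0.25×65, 2.4×0.875×0.25×65) = 33.516 kips/bolt; interior L_c = 2.8125 − 0.9375 = 1.875, R_n = 34.125 kips/bolt. φR_n = 0.75 × (2×33.516 + 6×34.125) = 203.8 kips.
Tension rupture (net): A_n = (6.125 − 2×1)×0.25 = 1.0313 in² (U = 1.0, A_e = A_n). φR_n = 0.75 × 65 × 1.0313 = 50.3 kips.
Governing: min(245.3, 203.8, 50.3) = 50.3 kips → net-section rupture.

50.3 kips (net-section rupture governs)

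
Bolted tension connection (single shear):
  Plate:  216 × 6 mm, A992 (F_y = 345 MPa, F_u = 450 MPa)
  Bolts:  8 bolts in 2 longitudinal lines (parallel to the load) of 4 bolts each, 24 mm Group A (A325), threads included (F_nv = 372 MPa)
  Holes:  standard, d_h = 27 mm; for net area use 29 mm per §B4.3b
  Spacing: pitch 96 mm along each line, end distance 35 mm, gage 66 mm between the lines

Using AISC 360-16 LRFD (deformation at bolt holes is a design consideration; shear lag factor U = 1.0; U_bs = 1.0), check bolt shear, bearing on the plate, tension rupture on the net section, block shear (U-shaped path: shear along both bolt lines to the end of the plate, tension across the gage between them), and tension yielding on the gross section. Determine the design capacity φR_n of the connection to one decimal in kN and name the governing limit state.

Bolt shear: A_b = π(24)²/4 = 452.39 mm². φR_n = 0.75 × 372 × 452.39 × 8 × 1 = 1009.7 kN.
Bearing (6 mm plate, F_u = 450 MPa): end bolts L_c = 35 − 27/2 = 21.5, R_n = min(1.2×21.5×6×450, 2.4×24×6×450) = 69.66 kN/bolt; interior L_c = 96 − 27 = 69, R_n = 155.52 kN/bolt. φR_n = 0.75 × (2×69.66 + 6×155.52) = 804.3 kN.
Tension rupture (net): A_n = (216 − 2×29)×6 = 948 mm² (U = 1.0, A_e = A_n). φR_n = 0.75 × 450 × 948 = 320.0 kN.
Block shear: shear path 2×[35+3×96] = 2×323 mm, A_gv = 3876, A_nv = 2×(323 − 3.5×29)×6 = 2658 mm²; tension across gage: (66 − 1×29)×6 = 222 mm². R_n = min(0.6×450×2658, 0.6×345×3876) + 1.0×450×222 = min(717.66, 802.33) + 99.9 = 817.56 kN. φR_n = 0.75 × 817.56 = 613.2 kN.
Tension yield (gross): A_g = 216×6 = 1296 mm². φR_n = 0.90 × 345 × 1296 = 402.4 kN.
Governing: min(1009.7, 804.3, 320.0, 613.2, 402.4) = 320.0 kN → net-section rupture.

320.0 kN (net-section rupture governs)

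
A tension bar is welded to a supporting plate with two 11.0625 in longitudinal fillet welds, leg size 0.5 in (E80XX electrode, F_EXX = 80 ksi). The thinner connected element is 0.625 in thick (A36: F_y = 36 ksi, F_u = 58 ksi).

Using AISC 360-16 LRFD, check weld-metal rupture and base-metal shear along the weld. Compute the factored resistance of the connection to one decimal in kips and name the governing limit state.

Weld metal: throat = 0.707×0.5 = 0.3535 in, L = 2×11.0625 = 22.125 in. φR_n = 0.75 × 0.6 × 80 × 0.3535 × 22.125 = 281.6 kips.
Base metal shear (0.625 in plate): yield φR_n = 1.0×0.6×36×0.625×22.125 = 298.7 kips; rupture φR_n = 0.75×0.6×58×0.625×22.125 = 360.9 kips; take 298.7 kips (yield).
Governing: min(281.6, 298.7) = 281.6 kips → weld metal.

281.6 kips (weld metal governs)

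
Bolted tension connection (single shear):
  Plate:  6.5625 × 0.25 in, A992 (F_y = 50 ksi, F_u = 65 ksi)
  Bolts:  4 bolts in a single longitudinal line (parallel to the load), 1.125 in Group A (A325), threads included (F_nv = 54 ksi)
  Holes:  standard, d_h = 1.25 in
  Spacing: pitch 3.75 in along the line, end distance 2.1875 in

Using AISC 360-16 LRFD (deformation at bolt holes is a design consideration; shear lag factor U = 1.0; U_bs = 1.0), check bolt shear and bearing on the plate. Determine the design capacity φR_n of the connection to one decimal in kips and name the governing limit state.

Bolt shear: A_b = π(1.125)²/4 = 0.99402 in². φR_n = 0.75 × 54 × 0.99402 × 4 × 1 = 161.0 kips.
Bearing (0.25 in plate, F_u = 65 ksi): end bolts L_c = 2.1875 − 1.25/2 = 1.5625, R_n = min(1.2×1.5625×0.25×65, 2.4×1.125×0.25×65) = 30.469 kips/bolt; interior L_c = 3.75 − 1.25 = 2.5, R_n = 43.875 kips/bolt. φR_n = 0.75 × (1×30.469 + 3×43.875) = 121.6 kips.
Governing: min(161.0, 121.6) = 121.6 kips → bearing.

121.6 kips (bearing governs)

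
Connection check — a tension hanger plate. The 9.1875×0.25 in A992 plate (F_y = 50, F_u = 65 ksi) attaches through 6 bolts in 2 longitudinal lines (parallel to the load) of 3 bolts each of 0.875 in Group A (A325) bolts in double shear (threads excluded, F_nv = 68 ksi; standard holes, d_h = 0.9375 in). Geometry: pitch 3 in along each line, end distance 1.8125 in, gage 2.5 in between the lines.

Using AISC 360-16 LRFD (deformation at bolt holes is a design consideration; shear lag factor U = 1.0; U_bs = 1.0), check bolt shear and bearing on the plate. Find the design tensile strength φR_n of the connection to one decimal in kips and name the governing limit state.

141.7 kips (bearing governs)

Bolt shear: A_b = π(0.875)²/4 = 0.60132 in². φR_n = 0.75 × 68 × 0.60132 × 6 × 2 = 368.0 kips.
Bearing (0.25 in plate, F_u = 65 ksi): end bolts L_c = 1.8125 − 0.9375/2 = 1.34375, R_n = min(1.2×1.34375×0.25×65, 2.4×0.875×0.25×65) = 26.203 kips/bolt; interior L_c = 3 − 0.9375 = 2.0625, R_n = 34.125 kips/bolt. φR_n = 0.75 × (2×26.203 + 4×34.125) = 141.7 kips.
Governing: min(368.0, 141.7) = 141.7 kips → bearing.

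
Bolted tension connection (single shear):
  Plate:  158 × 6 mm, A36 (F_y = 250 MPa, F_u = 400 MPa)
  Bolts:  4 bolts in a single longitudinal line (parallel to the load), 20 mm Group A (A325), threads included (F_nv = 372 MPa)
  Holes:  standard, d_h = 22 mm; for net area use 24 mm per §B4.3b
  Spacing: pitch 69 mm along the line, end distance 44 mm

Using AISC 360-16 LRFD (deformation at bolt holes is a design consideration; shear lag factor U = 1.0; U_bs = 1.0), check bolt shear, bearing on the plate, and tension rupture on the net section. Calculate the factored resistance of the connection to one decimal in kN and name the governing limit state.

Bolt shear: A_b = π(20)²/4 = 314.16 mm². φR_n = 0.75 × 372 × 314.16 × 4 × 1 = 350.6 kN.
Bearing (6 mm plate, F_u = 400 MPa): end bolts L_c = 44 − 22/2 = 33, R_n = min(1.2×33×6×400, 2.4×20×6×400) = 95.04 kN/bolt; interior L_c = 69 − 22 = 47, R_n = 115.2 kN/bolt. φR_n = 0.75 × (1×95.04 + 3×115.2) = 330.5 kN.
Tension rupture (net): A_n = (158 − 1×24)×6 = 804 mm² (U = 1.0, A_e = A_n). φR_n = 0.75 × 400 × 804 = 241.2 kN.
Governing: min(350.6, 330.5, 241.2) = 241.2 kN → net-section rupture.

241.2 kN (net-section rupture governs)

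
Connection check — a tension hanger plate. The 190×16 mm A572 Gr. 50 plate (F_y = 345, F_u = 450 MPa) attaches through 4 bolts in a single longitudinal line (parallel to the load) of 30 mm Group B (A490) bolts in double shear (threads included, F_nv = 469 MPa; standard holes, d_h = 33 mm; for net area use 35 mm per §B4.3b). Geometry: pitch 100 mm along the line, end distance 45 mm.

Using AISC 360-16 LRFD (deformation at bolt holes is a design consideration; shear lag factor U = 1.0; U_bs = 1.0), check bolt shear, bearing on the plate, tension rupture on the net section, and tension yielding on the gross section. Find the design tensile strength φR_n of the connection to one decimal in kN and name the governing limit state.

Bolt shear: A_b = π(30)²/4 = 706.86 mm². φR_n = 0.75 × 469 × 706.86 × 4 × 2 = 1989.1 kN.
Bearing (16 mm plate, F_u = 450 MPa): end bolts L_c = 45 − 33/2 = 28.5, R_n = min(1.2×28.5×16×450, 2.4×30×16×450) = 246.24 kN/bolt; interior L_c = 100 − 33 = 67, R_n = 518.4 kN/bolt. φR_n = 0.75 × (1×246.24 + 3×518.4) = 1351.1 kN.
Tension rupture (net): A_n = (190 − 1×35)×16 = 2480 mm² (U = 1.0, A_e = A_n). φR_n = 0.75 × 450 × 2480 = 837.0 kN.
Tension yield (gross): A_g = 190×16 = 3040 mm². φR_n = 0.90 × 345 × 3040 = 943.9 kN.
Governing: min(1989.1, 1351.1, 837.0, 943.9) = 837.0 kN → net-section rupture.

837.0 kN (net-section rupture governs)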